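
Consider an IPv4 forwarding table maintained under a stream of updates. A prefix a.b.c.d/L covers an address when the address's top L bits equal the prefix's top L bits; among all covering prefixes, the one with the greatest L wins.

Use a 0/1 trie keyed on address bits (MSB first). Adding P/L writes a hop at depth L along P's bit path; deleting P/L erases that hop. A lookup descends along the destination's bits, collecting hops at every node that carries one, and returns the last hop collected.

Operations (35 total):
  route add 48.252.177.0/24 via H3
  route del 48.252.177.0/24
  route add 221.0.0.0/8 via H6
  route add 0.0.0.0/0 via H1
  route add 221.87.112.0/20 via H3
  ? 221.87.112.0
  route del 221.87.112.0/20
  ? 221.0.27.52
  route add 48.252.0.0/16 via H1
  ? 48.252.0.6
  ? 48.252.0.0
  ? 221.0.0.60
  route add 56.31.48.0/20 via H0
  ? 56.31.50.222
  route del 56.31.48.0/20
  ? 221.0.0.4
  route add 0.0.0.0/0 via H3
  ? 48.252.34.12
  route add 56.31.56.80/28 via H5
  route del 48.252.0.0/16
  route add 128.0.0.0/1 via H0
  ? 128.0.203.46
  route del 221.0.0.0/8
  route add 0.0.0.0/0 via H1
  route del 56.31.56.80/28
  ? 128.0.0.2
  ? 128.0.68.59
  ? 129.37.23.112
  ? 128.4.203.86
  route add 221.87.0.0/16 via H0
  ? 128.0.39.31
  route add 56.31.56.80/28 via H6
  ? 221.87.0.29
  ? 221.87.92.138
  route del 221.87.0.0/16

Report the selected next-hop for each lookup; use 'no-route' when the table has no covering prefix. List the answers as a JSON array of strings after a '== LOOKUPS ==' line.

Process each operation:
  add 48.252.177.0/24 -> H3 at depth 24
  del 48.252.177.0/24 (clear depth 24)
  add 221.0.0.0/8 -> H6 at depth 8
  add 0.0.0.0/0 -> H1 at depth 0
  add 221.87.112.0/20 -> H3 at depth 20
  ? 221.87.112.0  path d0:H1→d1:-→d2:-→d3:-→d4:-→d5:-→d6:-→d7:-→d8:H6→d9:-→d10:-→d11:-→d12:-→d13:-→d14:-→d15:-→d16:-→d17:-→d18:-→d19:-→d20:H3  best=H3
  del 221.87.112.0/20 (clear depth 20)
  ? 221.0.27.52  path d0:H1→d1:-→d2:-→d3:-→d4:-→d5:-→d6:-→d7:-→d8:H6→d9:-  best=H6
  add 48.252.0.0/16 -> H1 at depth 16
  ? 48.252.0.6  path d0:H1→d1:-→d2:-→d3:-→d4:-→d5:-→d6:-→d7:-→d8:-→d9:-→d10:-→d11:-→d12:-→d13:-→d14:-→d15:-→d16:H1  best=H1
  ? 48.252.0.0  path d0:H1→d1:-→d2:-→d3:-→d4:-→d5:-→d6:-→d7:-→d8:-→d9:-→d10:-→d11:-→d12:-→d13:-→d14:-→d15:-→d16:H1  best=H1
  ? 221.0.0.60  path d0:H1→d1:-→d2:-→d3:-→d4:-→d5:-→d6:-→d7:-→d8:H6→d9:-  best=H6
  add 56.31.48.0/20 -> H0 at depth 20
  ? 56.31.50.222  path d0:H1→d1:-→d2:-→d3:-→d4:-→d5:-→d6:-→d7:-→d8:-→d9:-→d10:-→d11:-→d12:-→d13:-→d14:-→d15:-→d16:-→d17:-→d18:-→d19:-→d20:H0  best=H0
  del 56.31.48.0/20 (clear depth 20)
  ? 221.0.0.4  path d0:H1→d1:-→d2:-→d3:-→d4:-→d5:-→d6:-→d7:-→d8:H6→d9:-  best=H6
  add 0.0.0.0/0 -> H3 at depth 0
  ? 48.252.34.12  path d0:H3→d1:-→d2:-→d3:-→d4:-→d5:-→d6:-→d7:-→d8:-→d9:-→d10:-→d11:-→d12:-→d13:-→d14:-→d15:-→d16:H1  best=H1
  add 56.31.56.80/28 -> H5 at depth 28
  del 48.252.0.0/16 (clear depth 16)
  add 128.0.0.0/1 -> H0 at depth 1
  ? 128.0.203.46  path d0:H3→d1:H0  best=H0
  del 221.0.0.0/8 (clear depth 8)
  add 0.0.0.0/0 -> H1 at depth 0
  del 56.31.56.80/28 (clear depth 28)
  ? 128.0.0.2  path d0:H1→d1:H0  best=H0
  ? 128.0.68.59  path d0:H1→d1:H0  best=H0
  ? 129.37.23.112  path d0:H1→d1:H0  best=H0
  ? 128.4.203.86  path d0:H1→d1:H0  best=H0
  add 221.87.0.0/16 -> H0 at depth 16
  ? 128.0.39.31  path d0:H1→d1:H0  best=H0
  add 56.31.56.80/28 -> H6 at depth 28
  ? 221.87.0.29  path d0:H1→d1:H0→d2:-→d3:-→d4:-→d5:-→d6:-→d7:-→d8:-→d9:-→d10:-→d11:-→d12:-→d13:-→d14:-→d15:-→d16:H0→d17:-  best=H0
  ? 221.87.92.138  path d0:H1→d1:H0→d2:-→d3:-→d4:-→d5:-→d6:-→d7:-→d8:-→d9:-→d10:-→d11:-→d12:-→d13:-→d14:-→d15:-→d16:H0→d17:-→d18:-  best=H0
  del 221.87.0.0/16 (clear depth 16)

== LOOKUPS ==
["H3","H6","H1","H1","H6","H0","H6","H1","H0","H0","H0","H0","H0","H0","H0","H0"]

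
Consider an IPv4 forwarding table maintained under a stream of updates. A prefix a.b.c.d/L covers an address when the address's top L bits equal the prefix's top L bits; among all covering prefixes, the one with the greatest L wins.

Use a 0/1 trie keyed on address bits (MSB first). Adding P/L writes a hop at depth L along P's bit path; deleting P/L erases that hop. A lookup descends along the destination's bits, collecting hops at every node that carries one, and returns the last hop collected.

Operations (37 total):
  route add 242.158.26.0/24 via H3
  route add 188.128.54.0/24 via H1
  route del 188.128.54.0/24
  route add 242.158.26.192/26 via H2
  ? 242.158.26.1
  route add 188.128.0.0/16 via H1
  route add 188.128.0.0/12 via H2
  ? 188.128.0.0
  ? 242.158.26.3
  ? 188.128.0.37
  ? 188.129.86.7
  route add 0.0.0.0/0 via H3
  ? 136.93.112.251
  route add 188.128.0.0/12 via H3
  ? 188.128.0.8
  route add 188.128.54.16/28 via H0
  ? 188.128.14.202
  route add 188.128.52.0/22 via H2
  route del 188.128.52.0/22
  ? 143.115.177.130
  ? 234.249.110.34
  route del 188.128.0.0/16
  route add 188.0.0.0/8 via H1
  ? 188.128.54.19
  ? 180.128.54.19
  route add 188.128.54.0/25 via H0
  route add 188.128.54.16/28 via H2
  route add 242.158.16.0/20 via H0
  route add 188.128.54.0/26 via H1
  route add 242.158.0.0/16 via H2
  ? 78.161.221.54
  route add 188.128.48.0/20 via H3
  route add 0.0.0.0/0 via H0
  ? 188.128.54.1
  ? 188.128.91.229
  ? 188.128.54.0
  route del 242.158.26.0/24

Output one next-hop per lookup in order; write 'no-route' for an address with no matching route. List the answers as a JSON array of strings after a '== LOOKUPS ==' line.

Trace:
  add 242.158.26.0/24 -> H3 at depth 24
  add 188.128.54.0/24 -> H1 at depth 24
  - 188.128.54.0/24 clear@24
  add 242.158.26.192/26 -> H2 at depth 26
  Q 242.158.26.1: descend 111100101001111000011010 ; hops seen [H3] ; pick H3
  add 188.128.0.0/16 -> H1 at depth 16
  add 188.128.0.0/12 -> H2 at depth 12
  Q 188.128.0.0: descend 101111001000000000 ; hops seen [H2,H1] ; pick H1
  Q 242.158.26.3: descend 111100101001111000011010 ; hops seen [H3] ; pick H3
  Q 188.128.0.37: descend 101111001000000000 ; hops seen [H2,H1] ; pick H1
  Q 188.129.86.7: descend 101111001000000 ; hops seen [H2] ; pick H2
  add 0.0.0.0/0 -> H3 at depth 0
  Q 136.93.112.251: descend 10 ; hops seen [H3] ; pick H3
  add 188.128.0.0/12 -> H3 at depth 12
  Q 188.128.0.8: descend 101111001000000000 ; hops seen [H3,H3,H1] ; pick H1
  add 188.128.54.16/28 -> H0 at depth 28
  Q 188.128.14.202: descend 101111001000000000 ; hops seen [H3,H3,H1] ; pick H1
  add 188.128.52.0/22 -> H2 at depth 22
  - 188.128.52.0/22 clear@22
  Q 143.115.177.130: descend 10 ; hops seen [H3] ; pick H3
  Q 234.249.110.34: descend 111 ; hops seen [H3] ; pick H3
  - 188.128.0.0/16 clear@16
  add 188.0.0.0/8 -> H1 at depth 8
  Q 188.128.54.19: descend 1011110010000000001101100001 ; hops seen [H3,H1,H3,H0] ; pick H0
  Q 180.128.54.19: descend 1011 ; hops seen [H3] ; pick H3
  add 188.128.54.0/25 -> H0 at depth 25
  add 188.128.54.16/28 -> H2 at depth 28
  add 242.158.16.0/20 -> H0 at depth 20
  add 188.128.54.0/26 -> H1 at depth 26
  add 242.158.0.0/16 -> H2 at depth 16
  Q 78.161.221.54: descend ε ; hops seen [H3] ; pick H3
  add 188.128.48.0/20 -> H3 at depth 20
  add 0.0.0.0/0 -> H0 at depth 0
  Q 188.128.54.1: descend 101111001000000000110110000 ; hops seen [H0,H1,H3,H3,H0,H1] ; pick H1
  Q 188.128.91.229: descend 10111100100000000 ; hops seen [H0,H1,H3] ; pick H3
  Q 188.128.54.0: descend 101111001000000000110110000 ; hops seen [H0,H1,H3,H3,H0,H1] ; pick H1
  - 242.158.26.0/24 clear@24

== LOOKUPS ==
["H3","H1","H3","H1","H2","H3","H1","H1","H3","H3","H0","H3","H3","H1","H3","H1"]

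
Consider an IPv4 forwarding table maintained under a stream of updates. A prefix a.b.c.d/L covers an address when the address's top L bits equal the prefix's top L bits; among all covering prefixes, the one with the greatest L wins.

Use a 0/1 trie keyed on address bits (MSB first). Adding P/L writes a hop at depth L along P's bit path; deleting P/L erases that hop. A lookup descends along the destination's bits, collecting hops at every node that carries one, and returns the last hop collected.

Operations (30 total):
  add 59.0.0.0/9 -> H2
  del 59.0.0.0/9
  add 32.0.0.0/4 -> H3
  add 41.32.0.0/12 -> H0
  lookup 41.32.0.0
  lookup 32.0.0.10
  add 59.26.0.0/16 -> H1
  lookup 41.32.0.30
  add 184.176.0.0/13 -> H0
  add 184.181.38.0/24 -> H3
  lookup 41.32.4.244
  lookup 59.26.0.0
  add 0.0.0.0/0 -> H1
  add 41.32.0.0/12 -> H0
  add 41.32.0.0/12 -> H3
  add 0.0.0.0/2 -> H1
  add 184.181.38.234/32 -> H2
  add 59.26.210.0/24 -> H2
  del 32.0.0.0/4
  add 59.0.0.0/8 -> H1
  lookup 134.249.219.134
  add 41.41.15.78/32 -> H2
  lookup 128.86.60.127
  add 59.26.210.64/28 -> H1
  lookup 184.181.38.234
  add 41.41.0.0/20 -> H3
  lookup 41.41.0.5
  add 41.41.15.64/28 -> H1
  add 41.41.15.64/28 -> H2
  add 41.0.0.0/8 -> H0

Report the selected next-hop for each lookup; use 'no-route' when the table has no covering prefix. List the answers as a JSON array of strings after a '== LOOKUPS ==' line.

Trace:
  add 59.0.0.0/9 -> H2 at depth 9
  del 59.0.0.0/9 (clear depth 9)
  add 32.0.0.0/4 -> H3 at depth 4
  add 41.32.0.0/12 -> H0 at depth 12
  Q 41.32.0.0: descend 001010010010 ; hops seen [H3,H0] ; pick H0
  Q 32.0.0.10: descend 0010 ; hops seen [H3] ; pick H3
  add 59.26.0.0/16 -> H1 at depth 16
  Q 41.32.0.30: descend 001010010010 ; hops seen [H3,H0] ; pick H0
  add 184.176.0.0/13 -> H0 at depth 13
  add 184.181.38.0/24 -> H3 at depth 24
  Q 41.32.4.244: descend 001010010010 ; hops seen [H3,H0] ; pick H0
  Q 59.26.0.0: descend 0011101100011010 ; hops seen [H1] ; pick H1
  add 0.0.0.0/0 -> H1 at depth 0
  add 41.32.0.0/12 -> H0 at depth 12
  add 41.32.0.0/12 -> H3 at depth 12
  add 0.0.0.0/2 -> H1 at depth 2
  add 184.181.38.234/32 -> H2 at depth 32
  add 59.26.210.0/24 -> H2 at depth 24
  del 32.0.0.0/4 (clear depth 4)
  add 59.0.0.0/8 -> H1 at depth 8
  Q 134.249.219.134: descend 10 ; hops seen [H1] ; pick H1
  add 41.41.15.78/32 -> H2 at depth 32
  Q 128.86.60.127: descend 10 ; hops seen [H1] ; pick H1
  add 59.26.210.64/28 -> H1 at depth 28
  Q 184.181.38.234: descend 10111000101101010010011011101010 ; hops seen [H1,H0,H3,H2] ; pick H2
  add 41.41.0.0/20 -> H3 at depth 20
  Q 41.41.0.5: descend 00101001001010010000 ; hops seen [H1,H1,H3,H3] ; pick H3
  add 41.41.15.64/28 -> H1 at depth 28
  add 41.41.15.64/28 -> H2 at depth 28
  add 41.0.0.0/8 -> H0 at depth 8

== LOOKUPS ==
["H0","H3","H0","H0","H1","H1","H1","H2","H3"]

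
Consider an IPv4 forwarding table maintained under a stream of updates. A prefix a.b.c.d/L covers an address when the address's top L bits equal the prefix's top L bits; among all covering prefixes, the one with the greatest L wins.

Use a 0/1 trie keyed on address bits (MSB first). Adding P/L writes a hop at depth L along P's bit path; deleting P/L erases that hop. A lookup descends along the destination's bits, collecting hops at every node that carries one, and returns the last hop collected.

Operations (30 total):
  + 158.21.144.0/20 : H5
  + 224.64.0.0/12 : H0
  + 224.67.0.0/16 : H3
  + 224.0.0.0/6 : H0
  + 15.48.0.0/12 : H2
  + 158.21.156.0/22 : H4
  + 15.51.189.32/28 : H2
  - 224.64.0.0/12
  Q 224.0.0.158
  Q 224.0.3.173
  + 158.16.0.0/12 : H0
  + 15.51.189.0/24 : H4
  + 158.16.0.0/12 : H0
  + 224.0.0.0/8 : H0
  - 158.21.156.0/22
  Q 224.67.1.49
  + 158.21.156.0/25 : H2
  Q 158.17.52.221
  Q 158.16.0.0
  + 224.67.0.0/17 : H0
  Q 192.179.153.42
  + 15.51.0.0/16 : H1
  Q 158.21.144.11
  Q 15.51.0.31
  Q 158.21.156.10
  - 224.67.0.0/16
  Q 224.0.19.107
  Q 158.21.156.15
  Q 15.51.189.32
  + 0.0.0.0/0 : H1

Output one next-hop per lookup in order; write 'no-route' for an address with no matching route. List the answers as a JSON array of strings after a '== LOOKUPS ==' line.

Process each operation:
  + 158.21.144.0/20 (H5) depth=20
  + 224.64.0.0/12 (H0) depth=12
  + 224.67.0.0/16 (H3) depth=16
  + 224.0.0.0/6 (H0) depth=6
  + 15.48.0.0/12 (H2) depth=12
  + 158.21.156.0/22 (H4) depth=22
  + 15.51.189.32/28 (H2) depth=28
  - 224.64.0.0/12 clear@12
  Q 224.0.0.158: descend 111000000 ; hops seen [H0] ; pick H0
  Q 224.0.3.173: descend 111000000 ; hops seen [H0] ; pick H0
  + 158.16.0.0/12 (H0) depth=12
  + 15.51.189.0/24 (H4) depth=24
  + 158.16.0.0/12 (H0) depth=12
  + 224.0.0.0/8 (H0) depth=8
  - 158.21.156.0/22 clear@22
  Q 224.67.1.49: descend 1110000001000011 ; hops seen [H0,H0,H3] ; pick H3
  + 158.21.156.0/25 (H2) depth=25
  Q 158.17.52.221: descend 1001111000010 ; hops seen [H0] ; pick H0
  Q 158.16.0.0: descend 1001111000010 ; hops seen [H0] ; pick H0
  + 224.67.0.0/17 (H0) depth=17
  Q 192.179.153.42: descend 11 ; hops seen [∅] ; pick no-route
  + 15.51.0.0/16 (H1) depth=16
  Q 158.21.144.11: descend 10011110000101011001 ; hops seen [H0,H5] ; pick H5
  Q 15.51.0.31: descend 0000111100110011 ; hops seen [H2,H1] ; pick H1
  Q 158.21.156.10: descend 1001111000010101100111000 ; hops seen [H0,H5,H2] ; pick H2
  - 224.67.0.0/16 clear@16
  Q 224.0.19.107: descend 111000000 ; hops seen [H0,H0] ; pick H0
  Q 158.21.156.15: descend 1001111000010101100111000 ; hops seen [H0,H5,H2] ; pick H2
  Q 15.51.189.32: descend 0000111100110011101111010010 ; hops seen [H2,H1,H4,H2] ; pick H2
  + 0.0.0.0/0 (H1) depth=0

== LOOKUPS ==
["H0","H0","H3","H0","H0","no-route","H5","H1","H2","H0","H2","H2"]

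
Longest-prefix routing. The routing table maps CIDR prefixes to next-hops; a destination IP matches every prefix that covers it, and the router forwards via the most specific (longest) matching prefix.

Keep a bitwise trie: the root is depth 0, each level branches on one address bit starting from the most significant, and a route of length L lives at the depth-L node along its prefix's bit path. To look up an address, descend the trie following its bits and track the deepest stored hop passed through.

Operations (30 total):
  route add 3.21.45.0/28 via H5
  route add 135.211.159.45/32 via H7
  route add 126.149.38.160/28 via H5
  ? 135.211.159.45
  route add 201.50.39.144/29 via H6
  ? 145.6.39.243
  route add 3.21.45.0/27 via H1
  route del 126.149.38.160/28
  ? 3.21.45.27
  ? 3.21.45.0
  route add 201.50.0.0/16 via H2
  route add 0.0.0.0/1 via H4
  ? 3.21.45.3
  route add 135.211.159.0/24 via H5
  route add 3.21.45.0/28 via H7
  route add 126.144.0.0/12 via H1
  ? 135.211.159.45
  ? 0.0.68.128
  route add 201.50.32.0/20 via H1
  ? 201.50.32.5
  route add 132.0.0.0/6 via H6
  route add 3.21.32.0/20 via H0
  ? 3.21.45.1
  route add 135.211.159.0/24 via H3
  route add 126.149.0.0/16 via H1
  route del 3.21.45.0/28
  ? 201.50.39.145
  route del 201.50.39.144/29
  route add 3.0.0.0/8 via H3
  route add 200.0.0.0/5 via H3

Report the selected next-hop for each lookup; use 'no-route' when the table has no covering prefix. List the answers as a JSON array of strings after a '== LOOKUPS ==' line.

Apply in order:
  + 3.21.45.0/28 (H5) depth=28
  + 135.211.159.45/32 (H7) depth=32
  + 126.149.38.160/28 (H5) depth=28
  ? 135.211.159.45  path d0:-→d1:-→d2:-→d3:-→d4:-→d5:-→d6:-→d7:-→d8:-→d9:-→d10:-→d11:-→d12:-→d13:-→d14:-→d15:-→d16:-→d17:-→d18:-→d19:-→d20:-→d21:-→d22:-→d23:-→d24:-→d25:-→d26:-→d27:-→d28:-→d29:-→d30:-→d31:-→d32:H7  best=H7
  + 201.50.39.144/29 (H6) depth=29
  ? 145.6.39.243  path d0:-→d1:-→d2:-→d3:-  best=no-route
  + 3.21.45.0/27 (H1) depth=27
  - 126.149.38.160/28 clear@28
  ? 3.21.45.27  path d0:-→d1:-→d2:-→d3:-→d4:-→d5:-→d6:-→d7:-→d8:-→d9:-→d10:-→d11:-→d12:-→d13:-→d14:-→d15:-→d16:-→d17:-→d18:-→d19:-→d20:-→d21:-→d22:-→d23:-→d24:-→d25:-→d26:-→d27:H1  best=H1
  ? 3.21.45.0  path d0:-→d1:-→d2:-→d3:-→d4:-→d5:-→d6:-→d7:-→d8:-→d9:-→d10:-→d11:-→d12:-→d13:-→d14:-→d15:-→d16:-→d17:-→d18:-→d19:-→d20:-→d21:-→d22:-→d23:-→d24:-→d25:-→d26:-→d27:H1→d28:H5  best=H5
  + 201.50.0.0/16 (H2) depth=16
  + 0.0.0.0/1 (H4) depth=1
  ? 3.21.45.3  path d0:-→d1:H4→d2:-→d3:-→d4:-→d5:-→d6:-→d7:-→d8:-→d9:-→d10:-→d11:-→d12:-→d13:-→d14:-→d15:-→d16:-→d17:-→d18:-→d19:-→d20:-→d21:-→d22:-→d23:-→d24:-→d25:-→d26:-→d27:H1→d28:H5  best=H5
  + 135.211.159.0/24 (H5) depth=24
  + 3.21.45.0/28 (H7) depth=28
  + 126.144.0.0/12 (H1) depth=12
  ? 135.211.159.45  path d0:-→d1:-→d2:-→d3:-→d4:-→d5:-→d6:-→d7:-→d8:-→d9:-→d10:-→d11:-→d12:-→d13:-→d14:-→d15:-→d16:-→d17:-→d18:-→d19:-→d20:-→d21:-→d22:-→d23:-→d24:H5→d25:-→d26:-→d27:-→d28:-→d29:-→d30:-→d31:-→d32:H7  best=H7
  ? 0.0.68.128  path d0:-→d1:H4→d2:-→d3:-→d4:-→d5:-→d6:-  best=H4
  + 201.50.32.0/20 (H1) depth=20
  ? 201.50.32.5  path d0:-→d1:-→d2:-→d3:-→d4:-→d5:-→d6:-→d7:-→d8:-→d9:-→d10:-→d11:-→d12:-→d13:-→d14:-→d15:-→d16:H2→d17:-→d18:-→d19:-→d20:H1→d21:-  best=H1
  + 132.0.0.0/6 (H6) depth=6
  + 3.21.32.0/20 (H0) depth=20
  ? 3.21.45.1  path d0:-→d1:H4→d2:-→d3:-→d4:-→d5:-→d6:-→d7:-→d8:-→d9:-→d10:-→d11:-→d12:-→d13:-→d14:-→d15:-→d16:-→d17:-→d18:-→d19:-→d20:H0→d21:-→d22:-→d23:-→d24:-→d25:-→d26:-→d27:H1→d28:H7  best=H7
  + 135.211.159.0/24 (H3) depth=24
  + 126.149.0.0/16 (H1) depth=16
  - 3.21.45.0/28 clear@28
  ? 201.50.39.145  path d0:-→d1:-→d2:-→d3:-→d4:-→d5:-→d6:-→d7:-→d8:-→d9:-→d10:-→d11:-→d12:-→d13:-→d14:-→d15:-→d16:H2→d17:-→d18:-→d19:-→d20:H1→d21:-→d22:-→d23:-→d24:-→d25:-→d26:-→d27:-→d28:-→d29:H6  best=H6
  - 201.50.39.144/29 clear@29
  + 3.0.0.0/8 (H3) depth=8
  + 200.0.0.0/5 (H3) depth=5

== LOOKUPS ==
["H7","no-route","H1","H5","H5","H7","H4","H1","H7","H6"]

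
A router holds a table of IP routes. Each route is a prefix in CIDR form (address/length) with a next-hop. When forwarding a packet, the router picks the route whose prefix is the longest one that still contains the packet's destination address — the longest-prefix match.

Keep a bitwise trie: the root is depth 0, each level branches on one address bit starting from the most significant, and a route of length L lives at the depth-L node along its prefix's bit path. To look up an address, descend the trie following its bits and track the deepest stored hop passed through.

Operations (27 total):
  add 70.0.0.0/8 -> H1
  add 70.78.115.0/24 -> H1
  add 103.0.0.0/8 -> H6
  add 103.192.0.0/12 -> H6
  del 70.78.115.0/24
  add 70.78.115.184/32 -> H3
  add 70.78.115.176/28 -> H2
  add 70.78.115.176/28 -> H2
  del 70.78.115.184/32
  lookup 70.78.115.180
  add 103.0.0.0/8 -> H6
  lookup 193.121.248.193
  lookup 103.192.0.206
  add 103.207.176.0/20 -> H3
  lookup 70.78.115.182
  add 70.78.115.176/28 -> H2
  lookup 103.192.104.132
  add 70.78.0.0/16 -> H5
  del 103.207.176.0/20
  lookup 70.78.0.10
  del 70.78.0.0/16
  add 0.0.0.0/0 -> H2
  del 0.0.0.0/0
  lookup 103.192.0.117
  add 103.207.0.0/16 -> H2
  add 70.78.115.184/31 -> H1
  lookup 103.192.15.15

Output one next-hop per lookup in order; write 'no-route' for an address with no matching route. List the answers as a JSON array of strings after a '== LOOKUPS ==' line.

Process each operation:
  + 70.0.0.0/8 (H1) depth=8
  + 70.78.115.0/24 (H1) depth=24
  + 103.0.0.0/8 (H6) depth=8
  + 103.192.0.0/12 (H6) depth=12
  - 70.78.115.0/24 clear@24
  + 70.78.115.184/32 (H3) depth=32
  + 70.78.115.176/28 (H2) depth=28
  + 70.78.115.176/28 (H2) depth=28
  - 70.78.115.184/32 clear@32
  Q 70.78.115.180: descend 0100011001001110011100111011 ; hops seen [H1,H2] ; pick H2
  + 103.0.0.0/8 (H6) depth=8
  Q 193.121.248.193: descend ε ; hops seen [∅] ; pick no-route
  Q 103.192.0.206: descend 011001111100 ; hops seen [H6,H6] ; pick H6
  + 103.207.176.0/20 (H3) depth=20
  Q 70.78.115.182: descend 0100011001001110011100111011 ; hops seen [H1,H2] ; pick H2
  + 70.78.115.176/28 (H2) depth=28
  Q 103.192.104.132: descend 011001111100 ; hops seen [H6,H6] ; pick H6
  + 70.78.0.0/16 (H5) depth=16
  - 103.207.176.0/20 clear@20
  Q 70.78.0.10: descend 01000110010011100 ; hops seen [H1,H5] ; pick H5
  - 70.78.0.0/16 clear@16
  + 0.0.0.0/0 (H2) depth=0
  - 0.0.0.0/0 clear@0
  Q 103.192.0.117: descend 011001111100 ; hops seen [H6,H6] ; pick H6
  + 103.207.0.0/16 (H2) depth=16
  + 70.78.115.184/31 (H1) depth=31
  Q 103.192.15.15: descend 011001111100 ; hops seen [H6,H6] ; pick H6

== LOOKUPS ==
["H2","no-route","H6","H2","H6","H5","H6","H6"]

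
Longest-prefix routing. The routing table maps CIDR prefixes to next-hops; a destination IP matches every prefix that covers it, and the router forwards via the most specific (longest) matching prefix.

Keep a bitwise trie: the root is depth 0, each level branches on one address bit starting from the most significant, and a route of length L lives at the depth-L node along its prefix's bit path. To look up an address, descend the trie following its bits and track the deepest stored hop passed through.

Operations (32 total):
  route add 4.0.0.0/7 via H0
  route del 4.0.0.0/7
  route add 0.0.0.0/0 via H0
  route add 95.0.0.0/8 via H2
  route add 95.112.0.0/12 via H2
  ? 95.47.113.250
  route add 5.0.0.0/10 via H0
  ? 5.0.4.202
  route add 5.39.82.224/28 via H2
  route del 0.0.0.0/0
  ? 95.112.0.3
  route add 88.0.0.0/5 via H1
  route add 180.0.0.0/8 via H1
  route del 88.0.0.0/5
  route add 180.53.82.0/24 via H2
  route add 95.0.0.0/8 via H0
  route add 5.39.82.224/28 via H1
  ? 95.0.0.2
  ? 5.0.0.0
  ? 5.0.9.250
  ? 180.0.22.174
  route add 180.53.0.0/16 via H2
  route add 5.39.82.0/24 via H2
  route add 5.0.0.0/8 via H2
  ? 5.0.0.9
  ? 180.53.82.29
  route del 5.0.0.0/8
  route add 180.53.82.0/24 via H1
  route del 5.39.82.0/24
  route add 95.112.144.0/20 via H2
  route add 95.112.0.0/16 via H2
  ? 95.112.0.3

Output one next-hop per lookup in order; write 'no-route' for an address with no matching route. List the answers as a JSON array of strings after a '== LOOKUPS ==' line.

Trace:
  add 4.0.0.0/7 -> H0 at depth 7
  del 4.0.0.0/7 (clear depth 7)
  add 0.0.0.0/0 -> H0 at depth 0
  add 95.0.0.0/8 -> H2 at depth 8
  add 95.112.0.0/12 -> H2 at depth 12
  lookup 95.47.113.250: bits 010111110 walk d0:H0→d1:-→d2:-→d3:-→d4:-→d5:-→d6:-→d7:-→d8:H2→d9:- -> H2
  add 5.0.0.0/10 -> H0 at depth 10
  lookup 5.0.4.202: bits 0000010100 walk d0:H0→d1:-→d2:-→d3:-→d4:-→d5:-→d6:-→d7:-→d8:-→d9:-→d10:H0 -> H0
  add 5.39.82.224/28 -> H2 at depth 28
  del 0.0.0.0/0 (clear depth 0)
  lookup 95.112.0.3: bits 010111110111 walk d0:-→d1:-→d2:-→d3:-→d4:-→d5:-→d6:-→d7:-→d8:H2→d9:-→d10:-→d11:-→d12:H2 -> H2
  add 88.0.0.0/5 -> H1 at depth 5
  add 180.0.0.0/8 -> H1 at depth 8
  del 88.0.0.0/5 (clear depth 5)
  add 180.53.82.0/24 -> H2 at depth 24
  add 95.0.0.0/8 -> H0 at depth 8
  add 5.39.82.224/28 -> H1 at depth 28
  lookup 95.0.0.2: bits 010111110 walk d0:-→d1:-→d2:-→d3:-→d4:-→d5:-→d6:-→d7:-→d8:H0→d9:- -> H0
  lookup 5.0.0.0: bits 0000010100 walk d0:-→d1:-→d2:-→d3:-→d4:-→d5:-→d6:-→d7:-→d8:-→d9:-→d10:H0 -> H0
  lookup 5.0.9.250: bits 0000010100 walk d0:-→d1:-→d2:-→d3:-→d4:-→d5:-→d6:-→d7:-→d8:-→d9:-→d10:H0 -> H0
  lookup 180.0.22.174: bits 1011010000 walk d0:-→d1:-→d2:-→d3:-→d4:-→d5:-→d6:-→d7:-→d8:H1→d9:-→d10:- -> H1
  add 180.53.0.0/16 -> H2 at depth 16
  add 5.39.82.0/24 -> H2 at depth 24
  add 5.0.0.0/8 -> H2 at depth 8
  lookup 5.0.0.9: bits 0000010100 walk d0:-→d1:-→d2:-→d3:-→d4:-→d5:-→d6:-→d7:-→d8:H2→d9:-→d10:H0 -> H0
  lookup 180.53.82.29: bits 101101000011010101010010 walk d0:-→d1:-→d2:-→d3:-→d4:-→d5:-→d6:-→d7:-→d8:H1→d9:-→d10:-→d11:-→d12:-→d13:-→d14:-→d15:-→d16:H2→d17:-→d18:-→d19:-→d20:-→d21:-→d22:-→d23:-→d24:H2 -> H2
  del 5.0.0.0/8 (clear depth 8)
  add 180.53.82.0/24 -> H1 at depth 24
  del 5.39.82.0/24 (clear depth 24)
  add 95.112.144.0/20 -> H2 at depth 20
  add 95.112.0.0/16 -> H2 at depth 16
  lookup 95.112.0.3: bits 0101111101110000 walk d0:-→d1:-→d2:-→d3:-→d4:-→d5:-→d6:-→d7:-→d8:H0→d9:-→d10:-→d11:-→d12:H2→d13:-→d14:-→d15:-→d16:H2 -> H2

== LOOKUPS ==
["H2","H0","H2","H0","H0","H0","H1","H0","H2","H2"]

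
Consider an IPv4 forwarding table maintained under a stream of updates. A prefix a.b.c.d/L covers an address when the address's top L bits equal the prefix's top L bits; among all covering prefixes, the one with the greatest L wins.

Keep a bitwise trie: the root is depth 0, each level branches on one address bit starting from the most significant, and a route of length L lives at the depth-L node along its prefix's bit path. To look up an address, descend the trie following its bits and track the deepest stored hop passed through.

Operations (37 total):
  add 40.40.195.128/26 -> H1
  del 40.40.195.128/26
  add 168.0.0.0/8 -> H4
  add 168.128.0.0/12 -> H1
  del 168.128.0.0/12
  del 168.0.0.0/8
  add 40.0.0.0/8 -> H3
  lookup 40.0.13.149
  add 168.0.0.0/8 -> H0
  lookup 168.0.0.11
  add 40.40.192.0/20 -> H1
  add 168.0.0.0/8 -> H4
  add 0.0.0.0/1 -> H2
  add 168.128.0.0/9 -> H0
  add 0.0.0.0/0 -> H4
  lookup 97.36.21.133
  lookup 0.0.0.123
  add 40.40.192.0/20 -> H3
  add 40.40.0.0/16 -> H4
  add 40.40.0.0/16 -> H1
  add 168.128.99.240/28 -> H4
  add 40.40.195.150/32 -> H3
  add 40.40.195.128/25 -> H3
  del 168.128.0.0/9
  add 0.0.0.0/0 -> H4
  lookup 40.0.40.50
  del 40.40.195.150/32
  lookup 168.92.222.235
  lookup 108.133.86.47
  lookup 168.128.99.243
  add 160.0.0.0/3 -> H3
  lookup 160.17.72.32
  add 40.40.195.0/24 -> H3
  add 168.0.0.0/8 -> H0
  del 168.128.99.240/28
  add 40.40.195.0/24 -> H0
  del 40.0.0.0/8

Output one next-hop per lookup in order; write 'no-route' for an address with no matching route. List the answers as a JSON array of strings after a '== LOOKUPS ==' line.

Apply in order:
  add 40.40.195.128/26 -> H1 at depth 26
  del 40.40.195.128/26 (clear depth 26)
  add 168.0.0.0/8 -> H4 at depth 8
  add 168.128.0.0/12 -> H1 at depth 12
  del 168.128.0.0/12 (clear depth 12)
  del 168.0.0.0/8 (clear depth 8)
  add 40.0.0.0/8 -> H3 at depth 8
  lookup 40.0.13.149: bits 0010100000 walk d0:-→d1:-→d2:-→d3:-→d4:-→d5:-→d6:-→d7:-→d8:H3→d9:-→d10:- -> H3
  add 168.0.0.0/8 -> H0 at depth 8
  lookup 168.0.0.11: bits 10101000 walk d0:-→d1:-→d2:-→d3:-→d4:-→d5:-→d6:-→d7:-→d8:H0 -> H0
  add 40.40.192.0/20 -> H1 at depth 20
  add 168.0.0.0/8 -> H4 at depth 8
  add 0.0.0.0/1 -> H2 at depth 1
  add 168.128.0.0/9 -> H0 at depth 9
  add 0.0.0.0/0 -> H4 at depth 0
  lookup 97.36.21.133: bits 0 walk d0:H4→d1:H2 -> H2
  lookup 0.0.0.123: bits 00 walk d0:H4→d1:H2→d2:- -> H2
  add 40.40.192.0/20 -> H3 at depth 20
  add 40.40.0.0/16 -> H4 at depth 16
  add 40.40.0.0/16 -> H1 at depth 16
  add 168.128.99.240/28 -> H4 at depth 28
  add 40.40.195.150/32 -> H3 at depth 32
  add 40.40.195.128/25 -> H3 at depth 25
  del 168.128.0.0/9 (clear depth 9)
  add 0.0.0.0/0 -> H4 at depth 0
  lookup 40.0.40.50: bits 0010100000 walk d0:H4→d1:H2→d2:-→d3:-→d4:-→d5:-→d6:-→d7:-→d8:H3→d9:-→d10:- -> H3
  del 40.40.195.150/32 (clear depth 32)
  lookup 168.92.222.235: bits 10101000 walk d0:H4→d1:-→d2:-→d3:-→d4:-→d5:-→d6:-→d7:-→d8:H4 -> H4
  lookup 108.133.86.47: bits 0 walk d0:H4→d1:H2 -> H2
  lookup 168.128.99.243: bits 1010100010000000011000111111 walk d0:H4→d1:-→d2:-→d3:-→d4:-→d5:-→d6:-→d7:-→d8:H4→d9:-→d10:-→d11:-→d12:-→d13:-→d14:-→d15:-→d16:-→d17:-→d18:-→d19:-→d20:-→d21:-→d22:-→d23:-→d24:-→d25:-→d26:-→d27:-→d28:H4 -> H4
  add 160.0.0.0/3 -> H3 at depth 3
  lookup 160.17.72.32: bits 1010 walk d0:H4→d1:-→d2:-→d3:H3→d4:- -> H3
  add 40.40.195.0/24 -> H3 at depth 24
  add 168.0.0.0/8 -> H0 at depth 8
  del 168.128.99.240/28 (clear depth 28)
  add 40.40.195.0/24 -> H0 at depth 24
  del 40.0.0.0/8 (clear depth 8)

== LOOKUPS ==
["H3","H0","H2","H2","H3","H4","H2","H4","H3"]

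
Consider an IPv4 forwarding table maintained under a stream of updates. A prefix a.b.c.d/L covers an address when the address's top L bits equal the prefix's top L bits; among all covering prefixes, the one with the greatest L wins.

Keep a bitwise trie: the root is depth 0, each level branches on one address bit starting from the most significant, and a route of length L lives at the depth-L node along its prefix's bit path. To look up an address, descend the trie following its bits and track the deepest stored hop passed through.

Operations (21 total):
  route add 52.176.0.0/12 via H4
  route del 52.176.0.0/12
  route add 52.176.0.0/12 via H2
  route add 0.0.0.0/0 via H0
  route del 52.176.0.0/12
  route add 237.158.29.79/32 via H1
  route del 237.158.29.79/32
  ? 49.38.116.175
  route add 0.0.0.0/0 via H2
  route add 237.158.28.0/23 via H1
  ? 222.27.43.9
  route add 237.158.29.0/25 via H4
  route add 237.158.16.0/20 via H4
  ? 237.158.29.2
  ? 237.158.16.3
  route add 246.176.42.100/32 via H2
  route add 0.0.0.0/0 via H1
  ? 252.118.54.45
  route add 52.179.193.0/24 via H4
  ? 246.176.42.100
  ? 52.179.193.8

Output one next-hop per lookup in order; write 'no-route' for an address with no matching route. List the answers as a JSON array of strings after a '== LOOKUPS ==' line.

Apply in order:
  add 52.176.0.0/12 -> H4 at depth 12
  - 52.176.0.0/12 clear@12
  add 52.176.0.0/12 -> H2 at depth 12
  add 0.0.0.0/0 -> H0 at depth 0
  - 52.176.0.0/12 clear@12
  add 237.158.29.79/32 -> H1 at depth 32
  - 237.158.29.79/32 clear@32
  Q 49.38.116.175: descend 00110 ; hops seen [H0] ; pick H0
  add 0.0.0.0/0 -> H2 at depth 0
  add 237.158.28.0/23 -> H1 at depth 23
  Q 222.27.43.9: descend 11 ; hops seen [H2] ; pick H2
  add 237.158.29.0/25 -> H4 at depth 25
  add 237.158.16.0/20 -> H4 at depth 20
  Q 237.158.29.2: descend 1110110110011110000111010 ; hops seen [H2,H4,H1,H4] ; pick H4
  Q 237.158.16.3: descend 11101101100111100001 ; hops seen [H2,H4] ; pick H4
  add 246.176.42.100/32 -> H2 at depth 32
  add 0.0.0.0/0 -> H1 at depth 0
  Q 252.118.54.45: descend 1111 ; hops seen [H1] ; pick H1
  add 52.179.193.0/24 -> H4 at depth 24
  Q 246.176.42.100: descend 11110110101100000010101001100100 ; hops seen [H1,H2] ; pick H2
  Q 52.179.193.8: descend 001101001011001111000001 ; hops seen [H1,H4] ; pick H4

== LOOKUPS ==
["H0","H2","H4","H4","H1","H2","H4"]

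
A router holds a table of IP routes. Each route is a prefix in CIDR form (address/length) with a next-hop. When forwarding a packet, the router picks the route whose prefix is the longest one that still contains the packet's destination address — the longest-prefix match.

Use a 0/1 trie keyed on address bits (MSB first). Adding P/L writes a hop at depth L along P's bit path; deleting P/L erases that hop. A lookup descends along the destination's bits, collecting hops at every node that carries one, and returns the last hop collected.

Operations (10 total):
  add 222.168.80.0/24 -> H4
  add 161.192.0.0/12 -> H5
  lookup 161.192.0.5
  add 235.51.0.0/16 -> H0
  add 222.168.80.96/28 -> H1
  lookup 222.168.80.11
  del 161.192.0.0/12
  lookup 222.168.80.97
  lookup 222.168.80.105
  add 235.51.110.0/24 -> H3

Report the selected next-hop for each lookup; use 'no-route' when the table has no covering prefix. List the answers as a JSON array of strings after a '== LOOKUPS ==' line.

Process each operation:
  + 222.168.80.0/24 (H4) depth=24
  + 161.192.0.0/12 (H5) depth=12
  ? 161.192.0.5  path d0:-→d1:-→d2:-→d3:-→d4:-→d5:-→d6:-→d7:-→d8:-→d9:-→d10:-→d11:-→d12:H5  best=H5
  + 235.51.0.0/16 (H0) depth=16
  + 222.168.80.96/28 (H1) depth=28
  ? 222.168.80.11  path d0:-→d1:-→d2:-→d3:-→d4:-→d5:-→d6:-→d7:-→d8:-→d9:-→d10:-→d11:-→d12:-→d13:-→d14:-→d15:-→d16:-→d17:-→d18:-→d19:-→d20:-→d21:-→d22:-→d23:-→d24:H4→d25:-  best=H4
  del 161.192.0.0/12 (clear depth 12)
  ? 222.168.80.97  path d0:-→d1:-→d2:-→d3:-→d4:-→d5:-→d6:-→d7:-→d8:-→d9:-→d10:-→d11:-→d12:-→d13:-→d14:-→d15:-→d16:-→d17:-→d18:-→d19:-→d20:-→d21:-→d22:-→d23:-→d24:H4→d25:-→d26:-→d27:-→d28:H1  best=H1
  ? 222.168.80.105  path d0:-→d1:-→d2:-→d3:-→d4:-→d5:-→d6:-→d7:-→d8:-→d9:-→d10:-→d11:-→d12:-→d13:-→d14:-→d15:-→d16:-→d17:-→d18:-→d19:-→d20:-→d21:-→d22:-→d23:-→d24:H4→d25:-→d26:-→d27:-→d28:H1  best=H1
  + 235.51.110.0/24 (H3) depth=24

== LOOKUPS ==
["H5","H4","H1","H1"]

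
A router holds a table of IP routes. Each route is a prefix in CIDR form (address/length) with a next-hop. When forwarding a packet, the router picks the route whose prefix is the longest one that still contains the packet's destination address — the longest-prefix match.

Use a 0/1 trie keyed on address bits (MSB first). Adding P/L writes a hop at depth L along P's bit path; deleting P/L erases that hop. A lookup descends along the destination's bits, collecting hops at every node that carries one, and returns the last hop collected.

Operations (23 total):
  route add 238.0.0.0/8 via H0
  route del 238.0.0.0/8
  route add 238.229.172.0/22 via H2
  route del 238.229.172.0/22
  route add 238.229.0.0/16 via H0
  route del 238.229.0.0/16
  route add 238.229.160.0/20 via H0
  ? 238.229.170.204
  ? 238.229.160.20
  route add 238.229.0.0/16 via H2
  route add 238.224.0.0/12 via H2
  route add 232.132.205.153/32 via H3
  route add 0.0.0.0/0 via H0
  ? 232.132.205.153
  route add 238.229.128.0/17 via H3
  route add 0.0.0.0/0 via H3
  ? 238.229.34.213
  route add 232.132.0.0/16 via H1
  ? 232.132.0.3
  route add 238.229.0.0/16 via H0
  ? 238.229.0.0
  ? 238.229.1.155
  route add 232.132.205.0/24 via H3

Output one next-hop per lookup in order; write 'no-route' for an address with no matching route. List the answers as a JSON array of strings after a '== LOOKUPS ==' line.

Apply in order:
  add 238.0.0.0/8 -> H0 at depth 8
  - 238.0.0.0/8 clear@8
  add 238.229.172.0/22 -> H2 at depth 22
  - 238.229.172.0/22 clear@22
  add 238.229.0.0/16 -> H0 at depth 16
  - 238.229.0.0/16 clear@16
  add 238.229.160.0/20 -> H0 at depth 20
  lookup 238.229.170.204: bits 111011101110010110101 walk d0:-→d1:-→d2:-→d3:-→d4:-→d5:-→d6:-→d7:-→d8:-→d9:-→d10:-→d11:-→d12:-→d13:-→d14:-→d15:-→d16:-→d17:-→d18:-→d19:-→d20:H0→d21:- -> H0
  lookup 238.229.160.20: bits 11101110111001011010 walk d0:-→d1:-→d2:-→d3:-→d4:-→d5:-→d6:-→d7:-→d8:-→d9:-→d10:-→d11:-→d12:-→d13:-→d14:-→d15:-→d16:-→d17:-→d18:-→d19:-→d20:H0 -> H0
  add 238.229.0.0/16 -> H2 at depth 16
  add 238.224.0.0/12 -> H2 at depth 12
  add 232.132.205.153/32 -> H3 at depth 32
  add 0.0.0.0/0 -> H0 at depth 0
  lookup 232.132.205.153: bits 11101000100001001100110110011001 walk d0:H0→d1:-→d2:-→d3:-→d4:-→d5:-→d6:-→d7:-→d8:-→d9:-→d10:-→d11:-→d12:-→d13:-→d14:-→d15:-→d16:-→d17:-→d18:-→d19:-→d20:-→d21:-→d22:-→d23:-→d24:-→d25:-→d26:-→d27:-→d28:-→d29:-→d30:-→d31:-→d32:H3 -> H3
  add 238.229.128.0/17 -> H3 at depth 17
  add 0.0.0.0/0 -> H3 at depth 0
  lookup 238.229.34.213: bits 1110111011100101 walk d0:H3→d1:-→d2:-→d3:-→d4:-→d5:-→d6:-→d7:-→d8:-→d9:-→d10:-→d11:-→d12:H2→d13:-→d14:-→d15:-→d16:H2 -> H2
  add 232.132.0.0/16 -> H1 at depth 16
  lookup 232.132.0.3: bits 1110100010000100 walk d0:H3→d1:-→d2:-→d3:-→d4:-→d5:-→d6:-→d7:-→d8:-→d9:-→d10:-→d11:-→d12:-→d13:-→d14:-→d15:-→d16:H1 -> H1
  add 238.229.0.0/16 -> H0 at depth 16
  lookup 238.229.0.0: bits 1110111011100101 walk d0:H3→d1:-→d2:-→d3:-→d4:-→d5:-→d6:-→d7:-→d8:-→d9:-→d10:-→d11:-→d12:H2→d13:-→d14:-→d15:-→d16:H0 -> H0
  lookup 238.229.1.155: bits 1110111011100101 walk d0:H3→d1:-→d2:-→d3:-→d4:-→d5:-→d6:-→d7:-→d8:-→d9:-→d10:-→d11:-→d12:H2→d13:-→d14:-→d15:-→d16:H0 -> H0
  add 232.132.205.0/24 -> H3 at depth 24

== LOOKUPS ==
["H0","H0","H3","H2","H1","H0","H0"]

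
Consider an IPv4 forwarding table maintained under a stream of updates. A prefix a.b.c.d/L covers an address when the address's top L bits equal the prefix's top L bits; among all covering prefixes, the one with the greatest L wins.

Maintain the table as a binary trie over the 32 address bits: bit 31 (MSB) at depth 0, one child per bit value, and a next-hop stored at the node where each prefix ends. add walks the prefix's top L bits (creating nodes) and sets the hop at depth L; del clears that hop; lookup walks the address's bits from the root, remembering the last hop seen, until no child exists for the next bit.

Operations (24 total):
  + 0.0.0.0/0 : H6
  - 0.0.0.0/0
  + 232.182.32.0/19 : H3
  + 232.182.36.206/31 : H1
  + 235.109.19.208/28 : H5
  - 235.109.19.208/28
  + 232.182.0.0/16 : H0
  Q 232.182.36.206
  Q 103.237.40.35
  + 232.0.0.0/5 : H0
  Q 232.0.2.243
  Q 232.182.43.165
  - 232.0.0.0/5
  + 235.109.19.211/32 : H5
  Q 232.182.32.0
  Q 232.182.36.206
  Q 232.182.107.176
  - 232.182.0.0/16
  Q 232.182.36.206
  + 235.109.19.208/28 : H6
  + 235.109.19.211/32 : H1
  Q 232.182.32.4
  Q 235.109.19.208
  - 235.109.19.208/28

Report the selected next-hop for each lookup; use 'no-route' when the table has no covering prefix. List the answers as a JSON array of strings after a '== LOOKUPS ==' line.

Trace:
  + 0.0.0.0/0 (H6) depth=0
  del 0.0.0.0/0 (clear depth 0)
  + 232.182.32.0/19 (H3) depth=19
  + 232.182.36.206/31 (H1) depth=31
  + 235.109.19.208/28 (H5) depth=28
  del 235.109.19.208/28 (clear depth 28)
  + 232.182.0.0/16 (H0) depth=16
  ? 232.182.36.206  path d0:-→d1:-→d2:-→d3:-→d4:-→d5:-→d6:-→d7:-→d8:-→d9:-→d10:-→d11:-→d12:-→d13:-→d14:-→d15:-→d16:H0→d17:-→d18:-→d19:H3→d20:-→d21:-→d22:-→d23:-→d24:-→d25:-→d26:-→d27:-→d28:-→d29:-→d30:-→d31:H1  best=H1
  ? 103.237.40.35  path d0:-  best=no-route
  + 232.0.0.0/5 (H0) depth=5
  ? 232.0.2.243  path d0:-→d1:-→d2:-→d3:-→d4:-→d5:H0→d6:-→d7:-→d8:-  best=H0
  ? 232.182.43.165  path d0:-→d1:-→d2:-→d3:-→d4:-→d5:H0→d6:-→d7:-→d8:-→d9:-→d10:-→d11:-→d12:-→d13:-→d14:-→d15:-→d16:H0→d17:-→d18:-→d19:H3→d20:-  best=H3
  del 232.0.0.0/5 (clear depth 5)
  + 235.109.19.211/32 (H5) depth=32
  ? 232.182.32.0  path d0:-→d1:-→d2:-→d3:-→d4:-→d5:-→d6:-→d7:-→d8:-→d9:-→d10:-→d11:-→d12:-→d13:-→d14:-→d15:-→d16:H0→d17:-→d18:-→d19:H3→d20:-→d21:-  best=H3
  ? 232.182.36.206  path d0:-→d1:-→d2:-→d3:-→d4:-→d5:-→d6:-→d7:-→d8:-→d9:-→d10:-→d11:-→d12:-→d13:-→d14:-→d15:-→d16:H0→d17:-→d18:-→d19:H3→d20:-→d21:-→d22:-→d23:-→d24:-→d25:-→d26:-→d27:-→d28:-→d29:-→d30:-→d31:H1  best=H1
  ? 232.182.107.176  path d0:-→d1:-→d2:-→d3:-→d4:-→d5:-→d6:-→d7:-→d8:-→d9:-→d10:-→d11:-→d12:-→d13:-→d14:-→d15:-→d16:H0→d17:-  best=H0
  del 232.182.0.0/16 (clear depth 16)
  ? 232.182.36.206  path d0:-→d1:-→d2:-→d3:-→d4:-→d5:-→d6:-→d7:-→d8:-→d9:-→d10:-→d11:-→d12:-→d13:-→d14:-→d15:-→d16:-→d17:-→d18:-→d19:H3→d20:-→d21:-→d22:-→d23:-→d24:-→d25:-→d26:-→d27:-→d28:-→d29:-→d30:-→d31:H1  best=H1
  + 235.109.19.208/28 (H6) depth=28
  + 235.109.19.211/32 (H1) depth=32
  ? 232.182.32.4  path d0:-→d1:-→d2:-→d3:-→d4:-→d5:-→d6:-→d7:-→d8:-→d9:-→d10:-→d11:-→d12:-→d13:-→d14:-→d15:-→d16:-→d17:-→d18:-→d19:H3→d20:-→d21:-  best=H3
  ? 235.109.19.208  path d0:-→d1:-→d2:-→d3:-→d4:-→d5:-→d6:-→d7:-→d8:-→d9:-→d10:-→d11:-→d12:-→d13:-→d14:-→d15:-→d16:-→d17:-→d18:-→d19:-→d20:-→d21:-→d22:-→d23:-→d24:-→d25:-→d26:-→d27:-→d28:H6→d29:-→d30:-  best=H6
  del 235.109.19.208/28 (clear depth 28)

== LOOKUPS ==
["H1","no-route","H0","H3","H3","H1","H0","H1","H3","H6"]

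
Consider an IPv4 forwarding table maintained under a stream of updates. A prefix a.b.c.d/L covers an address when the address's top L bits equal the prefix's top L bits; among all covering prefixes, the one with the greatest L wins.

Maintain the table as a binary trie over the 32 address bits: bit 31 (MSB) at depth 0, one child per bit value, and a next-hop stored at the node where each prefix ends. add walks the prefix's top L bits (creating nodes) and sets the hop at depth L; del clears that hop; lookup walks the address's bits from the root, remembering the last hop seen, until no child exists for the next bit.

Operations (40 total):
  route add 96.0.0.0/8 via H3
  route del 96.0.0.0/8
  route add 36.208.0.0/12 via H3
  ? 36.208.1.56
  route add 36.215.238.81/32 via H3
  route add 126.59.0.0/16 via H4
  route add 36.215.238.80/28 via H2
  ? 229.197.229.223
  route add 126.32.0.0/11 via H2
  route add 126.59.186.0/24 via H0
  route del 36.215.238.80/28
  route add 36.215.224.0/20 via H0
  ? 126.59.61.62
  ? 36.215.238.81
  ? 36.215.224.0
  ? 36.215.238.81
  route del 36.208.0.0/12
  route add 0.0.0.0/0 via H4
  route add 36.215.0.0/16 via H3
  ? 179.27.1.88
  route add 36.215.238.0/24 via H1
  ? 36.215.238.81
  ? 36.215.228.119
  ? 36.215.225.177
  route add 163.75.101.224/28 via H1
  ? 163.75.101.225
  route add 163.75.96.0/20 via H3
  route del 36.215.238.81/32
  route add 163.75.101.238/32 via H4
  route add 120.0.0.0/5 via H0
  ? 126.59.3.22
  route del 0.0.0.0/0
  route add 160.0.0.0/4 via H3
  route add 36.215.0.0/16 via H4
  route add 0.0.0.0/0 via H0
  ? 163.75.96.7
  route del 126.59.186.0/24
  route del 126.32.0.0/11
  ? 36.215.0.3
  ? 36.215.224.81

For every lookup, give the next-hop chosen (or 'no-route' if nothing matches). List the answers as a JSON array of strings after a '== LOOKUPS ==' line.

Apply in order:
  add 96.0.0.0/8 -> H3 at depth 8
  - 96.0.0.0/8 clear@8
  add 36.208.0.0/12 -> H3 at depth 12
  Q 36.208.1.56: descend 001001001101 ; hops seen [H3] ; pick H3
  add 36.215.238.81/32 -> H3 at depth 32
  add 126.59.0.0/16 -> H4 at depth 16
  add 36.215.238.80/28 -> H2 at depth 28
  Q 229.197.229.223: descend ε ; hops seen [∅] ; pick no-route
  add 126.32.0.0/11 -> H2 at depth 11
  add 126.59.186.0/24 -> H0 at depth 24
  - 36.215.238.80/28 clear@28
  add 36.215.224.0/20 -> H0 at depth 20
  Q 126.59.61.62: descend 0111111000111011 ; hops seen [H2,H4] ; pick H4
  Q 36.215.238.81: descend 00100100110101111110111001010001 ; hops seen [H3,H0,H3] ; pick H3
  Q 36.215.224.0: descend 00100100110101111110 ; hops seen [H3,H0] ; pick H0
  Q 36.215.238.81: descend 00100100110101111110111001010001 ; hops seen [H3,H0,H3] ; pick H3
  - 36.208.0.0/12 clear@12
  add 0.0.0.0/0 -> H4 at depth 0
  add 36.215.0.0/16 -> H3 at depth 16
  Q 179.27.1.88: descend ε ; hops seen [H4] ; pick H4
  add 36.215.238.0/24 -> H1 at depth 24
  Q 36.215.238.81: descend 00100100110101111110111001010001 ; hops seen [H4,H3,H0,H1,H3] ; pick H3
  Q 36.215.228.119: descend 00100100110101111110 ; hops seen [H4,H3,H0] ; pick H0
  Q 36.215.225.177: descend 00100100110101111110 ; hops seen [H4,H3,H0] ; pick H0
  add 163.75.101.224/28 -> H1 at depth 28
  Q 163.75.101.225: descend 1010001101001011011001011110 ; hops seen [H4,H1] ; pick H1
  add 163.75.96.0/20 -> H3 at depth 20
  - 36.215.238.81/32 clear@32
  add 163.75.101.238/32 -> H4 at depth 32
  add 120.0.0.0/5 -> H0 at depth 5
  Q 126.59.3.22: descend 0111111000111011 ; hops seen [H4,H0,H2,H4] ; pick H4
  - 0.0.0.0/0 clear@0
  add 160.0.0.0/4 -> H3 at depth 4
  add 36.215.0.0/16 -> H4 at depth 16
  add 0.0.0.0/0 -> H0 at depth 0
  Q 163.75.96.7: descend 101000110100101101100 ; hops seen [H0,H3,H3] ; pick H3
  - 126.59.186.0/24 clear@24
  - 126.32.0.0/11 clear@11
  Q 36.215.0.3: descend 0010010011010111 ; hops seen [H0,H4] ; pick H4
  Q 36.215.224.81: descend 00100100110101111110 ; hops seen [H0,H4,H0] ; pick H0

== LOOKUPS ==
["H3","no-route","H4","H3","H0","H3","H4","H3","H0","H0","H1","H4","H3","H4","H0"]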